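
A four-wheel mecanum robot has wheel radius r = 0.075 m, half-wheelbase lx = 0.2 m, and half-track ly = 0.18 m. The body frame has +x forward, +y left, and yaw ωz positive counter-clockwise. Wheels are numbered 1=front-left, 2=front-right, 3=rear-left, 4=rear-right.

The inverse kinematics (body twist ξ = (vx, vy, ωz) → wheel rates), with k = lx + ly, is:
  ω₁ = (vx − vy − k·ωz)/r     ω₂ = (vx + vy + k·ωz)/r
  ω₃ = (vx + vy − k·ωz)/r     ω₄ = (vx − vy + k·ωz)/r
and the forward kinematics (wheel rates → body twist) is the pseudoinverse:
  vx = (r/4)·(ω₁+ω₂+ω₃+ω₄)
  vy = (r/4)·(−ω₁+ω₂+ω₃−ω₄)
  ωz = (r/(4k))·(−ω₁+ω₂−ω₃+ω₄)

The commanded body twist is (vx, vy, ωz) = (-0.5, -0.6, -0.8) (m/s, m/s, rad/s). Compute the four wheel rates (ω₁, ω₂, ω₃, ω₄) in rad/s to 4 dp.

(5.3867, -18.7200, -10.6133, -2.7200)

k = lx + ly = 0.2 + 0.18 = 0.3800;  k·ωz = 0.3800·-0.8 = -0.3040
ω₁ (FL) = (vx − vy − k·ωz)/r = 0.4040/0.075 = 5.3867
ω₂ (FR) = (vx + vy + k·ωz)/r = -1.4040/0.075 = -18.7200
ω₃ (RL) = (vx + vy − k·ωz)/r = -0.7960/0.075 = -10.6133
ω₄ (RR) = (vx − vy + k·ωz)/r = -0.2040/0.075 = -2.7200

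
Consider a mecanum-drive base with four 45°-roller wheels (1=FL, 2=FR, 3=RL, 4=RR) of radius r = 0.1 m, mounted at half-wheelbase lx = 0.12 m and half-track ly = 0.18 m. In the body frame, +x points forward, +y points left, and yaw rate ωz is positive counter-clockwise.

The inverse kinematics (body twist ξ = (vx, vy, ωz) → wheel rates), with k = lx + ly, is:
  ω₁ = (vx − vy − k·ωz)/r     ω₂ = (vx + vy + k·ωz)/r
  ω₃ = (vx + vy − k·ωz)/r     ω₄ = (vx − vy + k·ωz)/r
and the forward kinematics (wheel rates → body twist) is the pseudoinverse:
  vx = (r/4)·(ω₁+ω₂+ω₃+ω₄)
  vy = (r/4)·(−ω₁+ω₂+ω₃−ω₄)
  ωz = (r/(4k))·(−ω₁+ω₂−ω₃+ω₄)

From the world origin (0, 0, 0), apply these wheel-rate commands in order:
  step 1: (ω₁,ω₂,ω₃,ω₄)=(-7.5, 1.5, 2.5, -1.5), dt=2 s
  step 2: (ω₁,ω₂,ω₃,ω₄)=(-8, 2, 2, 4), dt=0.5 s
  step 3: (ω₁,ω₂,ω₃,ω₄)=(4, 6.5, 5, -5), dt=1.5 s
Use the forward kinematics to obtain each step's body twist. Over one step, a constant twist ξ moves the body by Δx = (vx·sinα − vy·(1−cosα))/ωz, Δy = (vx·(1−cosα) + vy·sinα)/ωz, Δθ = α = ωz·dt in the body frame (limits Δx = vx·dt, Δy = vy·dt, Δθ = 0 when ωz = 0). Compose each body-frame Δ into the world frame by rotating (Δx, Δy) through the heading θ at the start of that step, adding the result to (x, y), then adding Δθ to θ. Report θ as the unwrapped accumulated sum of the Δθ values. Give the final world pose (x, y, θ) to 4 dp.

(-0.6625, 1.1073, 0.3958)

step 1: ξ=(vx,vy,ωz)=(-0.1250, 0.3250, 0.4167), dt=2.0 → body Δ=(-0.4776, 0.4791, 0.8333) → world pose (-0.4776, 0.4791, 0.8333)
step 2: ξ=(vx,vy,ωz)=(0.0000, 0.2000, 1.0000), dt=0.5 → body Δ=(-0.0245, 0.0959, 0.5000) → world pose (-0.5650, 0.5254, 1.3333)
step 3: ξ=(vx,vy,ωz)=(0.2625, 0.3125, -0.6250), dt=1.5 → body Δ=(0.5427, 0.2316, -0.9375) → world pose (-0.6625, 1.1073, 0.3958)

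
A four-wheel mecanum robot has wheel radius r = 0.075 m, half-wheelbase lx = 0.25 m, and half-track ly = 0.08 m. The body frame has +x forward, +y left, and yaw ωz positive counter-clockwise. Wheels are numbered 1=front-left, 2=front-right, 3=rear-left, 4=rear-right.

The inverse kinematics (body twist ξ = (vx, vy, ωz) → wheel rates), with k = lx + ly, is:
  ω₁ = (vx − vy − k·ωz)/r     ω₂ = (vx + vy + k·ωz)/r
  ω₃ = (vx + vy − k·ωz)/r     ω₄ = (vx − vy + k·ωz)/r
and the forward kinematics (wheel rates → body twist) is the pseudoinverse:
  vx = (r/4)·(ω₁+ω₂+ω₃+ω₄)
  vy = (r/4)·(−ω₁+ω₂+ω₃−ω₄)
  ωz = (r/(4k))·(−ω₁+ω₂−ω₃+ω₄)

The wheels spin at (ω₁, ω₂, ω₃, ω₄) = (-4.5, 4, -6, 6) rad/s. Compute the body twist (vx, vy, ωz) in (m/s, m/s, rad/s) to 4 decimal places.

k = lx + ly = 0.25 + 0.08 = 0.3300
ω₁+ω₂+ω₃+ω₄ = -0.5000  →  vx = (0.075/4)·-0.5000 = -0.0094
−ω₁+ω₂+ω₃−ω₄ = -3.5000  →  vy = (0.075/4)·-3.5000 = -0.0656
−ω₁+ω₂−ω₃+ω₄ = 20.5000  →  ωz = (0.075/1.3200)·20.5000 = 1.1648

(-0.0094, -0.0656, 1.1648)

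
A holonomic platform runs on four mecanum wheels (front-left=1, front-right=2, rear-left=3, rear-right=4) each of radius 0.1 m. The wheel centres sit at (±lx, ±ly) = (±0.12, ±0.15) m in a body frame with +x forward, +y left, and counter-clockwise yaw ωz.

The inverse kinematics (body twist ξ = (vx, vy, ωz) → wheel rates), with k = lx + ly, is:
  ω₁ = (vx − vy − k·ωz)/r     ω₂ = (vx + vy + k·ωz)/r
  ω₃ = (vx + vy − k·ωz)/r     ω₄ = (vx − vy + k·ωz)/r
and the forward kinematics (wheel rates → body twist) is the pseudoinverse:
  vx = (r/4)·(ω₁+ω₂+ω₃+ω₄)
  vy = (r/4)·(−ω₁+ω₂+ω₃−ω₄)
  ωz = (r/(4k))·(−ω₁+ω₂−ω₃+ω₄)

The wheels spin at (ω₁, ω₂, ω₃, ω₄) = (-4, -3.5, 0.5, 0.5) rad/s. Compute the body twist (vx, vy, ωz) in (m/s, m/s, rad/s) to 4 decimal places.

k = lx + ly = 0.12 + 0.15 = 0.2700
ω₁+ω₂+ω₃+ω₄ = -6.5000  →  vx = (0.1/4)·-6.5000 = -0.1625
−ω₁+ω₂+ω₃−ω₄ = 0.5000  →  vy = (0.1/4)·0.5000 = 0.0125
−ω₁+ω₂−ω₃+ω₄ = 0.5000  →  ωz = (0.1/1.0800)·0.5000 = 0.0463

(-0.1625, 0.0125, 0.0463)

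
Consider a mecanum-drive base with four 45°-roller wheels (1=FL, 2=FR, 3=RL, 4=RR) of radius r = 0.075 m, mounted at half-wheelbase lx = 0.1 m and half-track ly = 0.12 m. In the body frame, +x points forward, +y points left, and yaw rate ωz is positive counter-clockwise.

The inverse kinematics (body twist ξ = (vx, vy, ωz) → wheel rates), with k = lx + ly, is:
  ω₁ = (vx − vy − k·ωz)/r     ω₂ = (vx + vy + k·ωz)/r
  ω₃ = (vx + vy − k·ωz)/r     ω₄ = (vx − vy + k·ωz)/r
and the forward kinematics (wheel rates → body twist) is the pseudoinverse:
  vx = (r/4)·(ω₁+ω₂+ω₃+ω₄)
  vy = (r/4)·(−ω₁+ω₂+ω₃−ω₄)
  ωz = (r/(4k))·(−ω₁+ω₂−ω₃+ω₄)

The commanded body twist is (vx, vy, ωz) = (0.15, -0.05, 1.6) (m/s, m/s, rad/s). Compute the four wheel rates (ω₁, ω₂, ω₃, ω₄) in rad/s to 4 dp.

(-2.0267, 6.0267, -3.3600, 7.3600)

k = lx + ly = 0.1 + 0.12 = 0.2200;  k·ωz = 0.2200·1.6 = 0.3520
ω₁ (FL) = (vx − vy − k·ωz)/r = -0.1520/0.075 = -2.0267
ω₂ (FR) = (vx + vy + k·ωz)/r = 0.4520/0.075 = 6.0267
ω₃ (RL) = (vx + vy − k·ωz)/r = -0.2520/0.075 = -3.3600
ω₄ (RR) = (vx − vy + k·ωz)/r = 0.5520/0.075 = 7.3600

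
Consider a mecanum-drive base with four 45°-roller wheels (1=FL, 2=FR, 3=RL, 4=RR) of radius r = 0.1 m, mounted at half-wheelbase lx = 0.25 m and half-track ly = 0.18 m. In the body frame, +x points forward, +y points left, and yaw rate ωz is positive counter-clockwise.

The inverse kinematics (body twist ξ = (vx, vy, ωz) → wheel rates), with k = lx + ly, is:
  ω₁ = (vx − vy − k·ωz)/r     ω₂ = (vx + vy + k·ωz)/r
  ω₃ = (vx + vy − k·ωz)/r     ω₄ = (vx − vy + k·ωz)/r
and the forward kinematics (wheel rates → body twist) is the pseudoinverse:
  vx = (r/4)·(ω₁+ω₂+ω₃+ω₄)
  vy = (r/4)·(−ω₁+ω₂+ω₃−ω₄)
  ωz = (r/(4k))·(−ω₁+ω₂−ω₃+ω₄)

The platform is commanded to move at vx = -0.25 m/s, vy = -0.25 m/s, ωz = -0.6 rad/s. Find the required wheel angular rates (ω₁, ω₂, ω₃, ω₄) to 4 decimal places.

(2.5800, -7.5800, -2.4200, -2.5800)

k = lx + ly = 0.25 + 0.18 = 0.4300;  k·ωz = 0.4300·-0.6 = -0.2580
ω₁ (FL) = (vx − vy − k·ωz)/r = 0.2580/0.1 = 2.5800
ω₂ (FR) = (vx + vy + k·ωz)/r = -0.7580/0.1 = -7.5800
ω₃ (RL) = (vx + vy − k·ωz)/r = -0.2420/0.1 = -2.4200
ω₄ (RR) = (vx − vy + k·ωz)/r = -0.2580/0.1 = -2.5800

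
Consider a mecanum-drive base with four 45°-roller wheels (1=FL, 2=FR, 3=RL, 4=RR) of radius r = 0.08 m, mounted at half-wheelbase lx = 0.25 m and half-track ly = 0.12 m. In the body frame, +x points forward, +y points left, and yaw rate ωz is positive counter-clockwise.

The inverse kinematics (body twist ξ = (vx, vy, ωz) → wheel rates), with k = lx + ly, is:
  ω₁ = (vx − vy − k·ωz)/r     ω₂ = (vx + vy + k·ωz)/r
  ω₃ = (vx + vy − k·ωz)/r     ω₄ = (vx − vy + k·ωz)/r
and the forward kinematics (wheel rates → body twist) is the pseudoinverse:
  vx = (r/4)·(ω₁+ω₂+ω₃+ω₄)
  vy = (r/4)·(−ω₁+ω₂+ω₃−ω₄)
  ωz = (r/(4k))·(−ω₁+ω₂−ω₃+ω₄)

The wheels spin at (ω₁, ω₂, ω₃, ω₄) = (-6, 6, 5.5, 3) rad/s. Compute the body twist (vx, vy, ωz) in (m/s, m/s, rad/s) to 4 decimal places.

(0.1700, 0.2900, 0.5135)

k = lx + ly = 0.25 + 0.12 = 0.3700
ω₁+ω₂+ω₃+ω₄ = 8.5000  →  vx = (0.08/4)·8.5000 = 0.1700
−ω₁+ω₂+ω₃−ω₄ = 14.5000  →  vy = (0.08/4)·14.5000 = 0.2900
−ω₁+ω₂−ω₃+ω₄ = 9.5000  →  ωz = (0.08/1.4800)·9.5000 = 0.5135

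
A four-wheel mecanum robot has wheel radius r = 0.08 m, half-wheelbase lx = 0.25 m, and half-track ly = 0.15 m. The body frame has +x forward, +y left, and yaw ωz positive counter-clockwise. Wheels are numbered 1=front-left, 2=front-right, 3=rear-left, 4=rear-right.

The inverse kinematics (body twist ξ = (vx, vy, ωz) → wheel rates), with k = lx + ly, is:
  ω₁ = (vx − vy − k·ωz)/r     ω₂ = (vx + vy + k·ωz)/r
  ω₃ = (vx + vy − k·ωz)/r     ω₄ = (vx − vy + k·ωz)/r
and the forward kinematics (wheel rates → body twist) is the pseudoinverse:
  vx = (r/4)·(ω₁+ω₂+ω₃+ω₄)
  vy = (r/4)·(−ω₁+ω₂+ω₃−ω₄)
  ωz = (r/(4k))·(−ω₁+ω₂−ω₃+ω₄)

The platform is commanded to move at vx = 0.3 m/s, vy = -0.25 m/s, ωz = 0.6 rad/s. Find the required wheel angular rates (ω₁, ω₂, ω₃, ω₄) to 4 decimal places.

(3.8750, 3.6250, -2.3750, 9.8750)

k = lx + ly = 0.25 + 0.15 = 0.4000;  k·ωz = 0.4000·0.6 = 0.2400
ω₁ (FL) = (vx − vy − k·ωz)/r = 0.3100/0.08 = 3.8750
ω₂ (FR) = (vx + vy + k·ωz)/r = 0.2900/0.08 = 3.6250
ω₃ (RL) = (vx + vy − k·ωz)/r = -0.1900/0.08 = -2.3750
ω₄ (RR) = (vx − vy + k·ωz)/r = 0.7900/0.08 = 9.8750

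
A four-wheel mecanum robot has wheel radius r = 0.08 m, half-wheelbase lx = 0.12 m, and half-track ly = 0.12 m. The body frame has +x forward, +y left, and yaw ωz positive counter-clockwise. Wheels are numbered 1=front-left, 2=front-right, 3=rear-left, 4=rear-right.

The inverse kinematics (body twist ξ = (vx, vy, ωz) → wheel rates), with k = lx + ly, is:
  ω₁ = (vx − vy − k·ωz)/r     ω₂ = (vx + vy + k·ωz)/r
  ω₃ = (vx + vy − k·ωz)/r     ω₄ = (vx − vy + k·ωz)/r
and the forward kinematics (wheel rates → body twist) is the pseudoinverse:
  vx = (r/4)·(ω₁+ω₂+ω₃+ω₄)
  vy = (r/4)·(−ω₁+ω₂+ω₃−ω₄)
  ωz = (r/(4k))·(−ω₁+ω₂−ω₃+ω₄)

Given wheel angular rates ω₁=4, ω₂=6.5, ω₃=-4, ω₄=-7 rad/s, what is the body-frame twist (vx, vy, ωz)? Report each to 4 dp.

(-0.0100, 0.1100, -0.0417)

k = lx + ly = 0.12 + 0.12 = 0.2400
ω₁+ω₂+ω₃+ω₄ = -0.5000  →  vx = (0.08/4)·-0.5000 = -0.0100
−ω₁+ω₂+ω₃−ω₄ = 5.5000  →  vy = (0.08/4)·5.5000 = 0.1100
−ω₁+ω₂−ω₃+ω₄ = -0.5000  →  ωz = (0.08/0.9600)·-0.5000 = -0.0417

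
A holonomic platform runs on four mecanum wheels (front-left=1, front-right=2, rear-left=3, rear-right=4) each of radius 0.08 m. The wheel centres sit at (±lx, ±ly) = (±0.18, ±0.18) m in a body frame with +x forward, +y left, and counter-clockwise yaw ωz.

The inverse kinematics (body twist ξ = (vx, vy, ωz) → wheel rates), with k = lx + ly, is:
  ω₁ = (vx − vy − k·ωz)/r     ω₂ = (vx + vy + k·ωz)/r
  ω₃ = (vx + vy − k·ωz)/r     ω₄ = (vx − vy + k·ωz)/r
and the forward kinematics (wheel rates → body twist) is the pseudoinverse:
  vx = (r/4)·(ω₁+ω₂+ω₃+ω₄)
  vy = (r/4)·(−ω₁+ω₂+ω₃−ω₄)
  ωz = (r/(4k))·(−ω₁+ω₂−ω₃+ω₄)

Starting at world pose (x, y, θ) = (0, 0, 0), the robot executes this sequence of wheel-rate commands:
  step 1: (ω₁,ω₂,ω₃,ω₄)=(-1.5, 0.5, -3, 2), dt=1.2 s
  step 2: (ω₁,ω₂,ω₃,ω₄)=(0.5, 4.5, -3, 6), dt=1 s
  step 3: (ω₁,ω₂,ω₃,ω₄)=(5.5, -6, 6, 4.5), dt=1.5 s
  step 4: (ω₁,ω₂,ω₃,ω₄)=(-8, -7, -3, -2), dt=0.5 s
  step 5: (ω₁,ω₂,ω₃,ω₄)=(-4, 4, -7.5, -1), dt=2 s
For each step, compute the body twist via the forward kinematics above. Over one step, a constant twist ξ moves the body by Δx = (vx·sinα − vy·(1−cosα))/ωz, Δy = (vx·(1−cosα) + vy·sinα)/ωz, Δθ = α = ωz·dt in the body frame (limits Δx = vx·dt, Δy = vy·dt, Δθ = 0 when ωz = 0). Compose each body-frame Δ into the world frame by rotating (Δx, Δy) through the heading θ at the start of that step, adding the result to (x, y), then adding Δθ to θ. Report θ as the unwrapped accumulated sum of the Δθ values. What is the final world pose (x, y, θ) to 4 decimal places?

(0.1328, -0.3335, 1.7722)

step 1: ξ=(vx,vy,ωz)=(-0.0400, -0.0600, 0.3889), dt=1.2 → body Δ=(-0.0298, -0.0804, 0.4667) → world pose (-0.0298, -0.0804, 0.4667)
step 2: ξ=(vx,vy,ωz)=(0.1600, -0.1000, 0.7222), dt=1.0 → body Δ=(0.1810, -0.0362, 0.7222) → world pose (0.1482, -0.0313, 1.1889)
step 3: ξ=(vx,vy,ωz)=(0.2000, -0.2000, -0.7222), dt=1.5 → body Δ=(0.0975, -0.3919, -1.0833) → world pose (0.5481, -0.0869, 0.1056)
step 4: ξ=(vx,vy,ωz)=(-0.4000, 0.0000, 0.1111), dt=0.5 → body Δ=(-0.1999, -0.0056, 0.0556) → world pose (0.3499, -0.1135, 0.1611)
step 5: ξ=(vx,vy,ωz)=(-0.1700, 0.0300, 0.8056), dt=2.0 → body Δ=(-0.2496, -0.1823, 1.6111) → world pose (0.1328, -0.3335, 1.7722)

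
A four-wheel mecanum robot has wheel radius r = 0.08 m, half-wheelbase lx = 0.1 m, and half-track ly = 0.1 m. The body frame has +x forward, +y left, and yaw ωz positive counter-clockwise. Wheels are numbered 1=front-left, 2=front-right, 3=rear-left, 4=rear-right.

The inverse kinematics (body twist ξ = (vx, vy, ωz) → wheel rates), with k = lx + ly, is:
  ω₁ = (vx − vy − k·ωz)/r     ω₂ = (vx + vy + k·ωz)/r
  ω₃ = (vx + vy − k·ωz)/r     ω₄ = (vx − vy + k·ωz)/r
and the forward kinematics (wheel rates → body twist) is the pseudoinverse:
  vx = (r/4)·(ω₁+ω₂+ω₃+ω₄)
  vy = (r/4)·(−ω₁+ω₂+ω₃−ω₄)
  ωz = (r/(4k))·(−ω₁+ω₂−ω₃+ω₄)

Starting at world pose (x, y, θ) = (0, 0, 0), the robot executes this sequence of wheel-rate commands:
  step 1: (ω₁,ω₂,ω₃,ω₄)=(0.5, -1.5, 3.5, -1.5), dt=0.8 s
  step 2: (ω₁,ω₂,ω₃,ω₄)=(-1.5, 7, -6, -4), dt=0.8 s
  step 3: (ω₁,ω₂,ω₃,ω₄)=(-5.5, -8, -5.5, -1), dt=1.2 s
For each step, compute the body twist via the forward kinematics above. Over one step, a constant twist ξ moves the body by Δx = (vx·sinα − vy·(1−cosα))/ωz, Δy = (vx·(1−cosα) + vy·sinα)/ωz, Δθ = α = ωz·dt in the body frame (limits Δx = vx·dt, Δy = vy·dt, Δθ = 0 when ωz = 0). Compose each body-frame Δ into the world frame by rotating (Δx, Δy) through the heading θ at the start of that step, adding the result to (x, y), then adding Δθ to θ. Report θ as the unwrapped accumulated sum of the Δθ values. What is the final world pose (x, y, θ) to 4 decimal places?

step 1: ξ=(vx,vy,ωz)=(0.0200, 0.0600, -0.7000), dt=0.8 → body Δ=(0.0283, 0.0412, -0.5600) → world pose (0.0283, 0.0412, -0.5600)
step 2: ξ=(vx,vy,ωz)=(-0.0900, 0.1300, 1.0500), dt=0.8 → body Δ=(-0.1050, 0.0637, 0.8400) → world pose (-0.0269, 0.1509, 0.2800)
step 3: ξ=(vx,vy,ωz)=(-0.4000, -0.1400, 0.2000), dt=1.2 → body Δ=(-0.4553, -0.2237, 0.2400) → world pose (-0.4026, -0.1899, 0.5200)

(-0.4026, -0.1899, 0.5200)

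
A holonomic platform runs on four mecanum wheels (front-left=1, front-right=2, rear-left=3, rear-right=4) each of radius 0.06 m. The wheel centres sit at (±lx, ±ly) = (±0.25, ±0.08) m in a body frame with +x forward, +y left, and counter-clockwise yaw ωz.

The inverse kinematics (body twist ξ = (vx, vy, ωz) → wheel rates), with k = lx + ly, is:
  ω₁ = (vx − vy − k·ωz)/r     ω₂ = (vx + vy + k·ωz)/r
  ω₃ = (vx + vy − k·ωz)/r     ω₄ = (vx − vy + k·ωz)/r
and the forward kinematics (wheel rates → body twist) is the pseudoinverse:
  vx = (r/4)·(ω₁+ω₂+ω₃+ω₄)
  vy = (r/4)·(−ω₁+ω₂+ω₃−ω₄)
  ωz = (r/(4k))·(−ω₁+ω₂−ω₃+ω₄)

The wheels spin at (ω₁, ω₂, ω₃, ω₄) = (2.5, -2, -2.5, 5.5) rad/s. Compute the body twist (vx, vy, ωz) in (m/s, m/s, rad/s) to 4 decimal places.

(0.0525, -0.1875, 0.1591)

k = lx + ly = 0.25 + 0.08 = 0.3300
ω₁+ω₂+ω₃+ω₄ = 3.5000  →  vx = (0.06/4)·3.5000 = 0.0525
−ω₁+ω₂+ω₃−ω₄ = -12.5000  →  vy = (0.06/4)·-12.5000 = -0.1875
−ω₁+ω₂−ω₃+ω₄ = 3.5000  →  ωz = (0.06/1.3200)·3.5000 = 0.1591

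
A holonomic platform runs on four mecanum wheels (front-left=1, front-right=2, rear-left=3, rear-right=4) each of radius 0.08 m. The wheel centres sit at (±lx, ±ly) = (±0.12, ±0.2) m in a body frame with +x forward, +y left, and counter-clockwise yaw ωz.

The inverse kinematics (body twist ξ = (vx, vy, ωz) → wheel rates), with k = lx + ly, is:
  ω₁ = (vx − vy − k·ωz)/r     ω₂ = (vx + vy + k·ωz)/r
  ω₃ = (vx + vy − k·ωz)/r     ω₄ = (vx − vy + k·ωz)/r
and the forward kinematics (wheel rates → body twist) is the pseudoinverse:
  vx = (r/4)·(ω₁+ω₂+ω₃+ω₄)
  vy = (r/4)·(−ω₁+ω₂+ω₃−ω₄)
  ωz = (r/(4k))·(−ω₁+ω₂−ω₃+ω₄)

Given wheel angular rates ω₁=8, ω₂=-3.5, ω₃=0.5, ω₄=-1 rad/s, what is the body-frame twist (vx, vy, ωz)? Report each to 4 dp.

(0.0800, -0.2000, -0.8125)

k = lx + ly = 0.12 + 0.2 = 0.3200
ω₁+ω₂+ω₃+ω₄ = 4.0000  →  vx = (0.08/4)·4.0000 = 0.0800
−ω₁+ω₂+ω₃−ω₄ = -10.0000  →  vy = (0.08/4)·-10.0000 = -0.2000
−ω₁+ω₂−ω₃+ω₄ = -13.0000  →  ωz = (0.08/1.2800)·-13.0000 = -0.8125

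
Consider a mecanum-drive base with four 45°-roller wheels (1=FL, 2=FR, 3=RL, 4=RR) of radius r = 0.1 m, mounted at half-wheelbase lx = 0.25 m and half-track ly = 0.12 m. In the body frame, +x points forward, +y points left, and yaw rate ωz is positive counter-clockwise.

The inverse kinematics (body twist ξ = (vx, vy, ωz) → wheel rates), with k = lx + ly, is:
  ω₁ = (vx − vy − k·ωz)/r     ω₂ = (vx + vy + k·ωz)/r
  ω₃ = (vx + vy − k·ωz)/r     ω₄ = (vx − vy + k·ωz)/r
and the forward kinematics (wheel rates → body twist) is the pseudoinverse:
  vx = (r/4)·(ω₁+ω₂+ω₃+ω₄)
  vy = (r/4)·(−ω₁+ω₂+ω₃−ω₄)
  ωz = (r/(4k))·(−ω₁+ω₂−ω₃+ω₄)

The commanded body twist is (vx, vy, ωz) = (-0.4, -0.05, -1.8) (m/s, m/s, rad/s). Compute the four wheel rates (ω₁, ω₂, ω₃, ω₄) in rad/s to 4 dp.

k = lx + ly = 0.25 + 0.12 = 0.3700;  k·ωz = 0.3700·-1.8 = -0.6660
ω₁ (FL) = (vx − vy − k·ωz)/r = 0.3160/0.1 = 3.1600
ω₂ (FR) = (vx + vy + k·ωz)/r = -1.1160/0.1 = -11.1600
ω₃ (RL) = (vx + vy − k·ωz)/r = 0.2160/0.1 = 2.1600
ω₄ (RR) = (vx − vy + k·ωz)/r = -1.0160/0.1 = -10.1600

(3.1600, -11.1600, 2.1600, -10.1600)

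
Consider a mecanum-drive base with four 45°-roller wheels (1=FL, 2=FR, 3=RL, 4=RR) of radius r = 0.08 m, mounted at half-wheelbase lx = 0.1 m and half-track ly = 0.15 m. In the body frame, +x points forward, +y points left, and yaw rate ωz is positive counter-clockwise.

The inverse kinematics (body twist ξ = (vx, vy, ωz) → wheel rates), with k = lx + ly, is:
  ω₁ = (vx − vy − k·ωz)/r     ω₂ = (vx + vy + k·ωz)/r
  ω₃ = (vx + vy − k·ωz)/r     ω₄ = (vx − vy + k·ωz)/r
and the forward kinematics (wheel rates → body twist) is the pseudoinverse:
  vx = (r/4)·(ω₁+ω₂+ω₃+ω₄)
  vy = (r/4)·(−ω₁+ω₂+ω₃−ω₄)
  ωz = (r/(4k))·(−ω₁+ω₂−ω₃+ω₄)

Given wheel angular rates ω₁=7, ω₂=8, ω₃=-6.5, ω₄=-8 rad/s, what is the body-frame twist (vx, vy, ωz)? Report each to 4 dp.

k = lx + ly = 0.1 + 0.15 = 0.2500
ω₁+ω₂+ω₃+ω₄ = 0.5000  →  vx = (0.08/4)·0.5000 = 0.0100
−ω₁+ω₂+ω₃−ω₄ = 2.5000  →  vy = (0.08/4)·2.5000 = 0.0500
−ω₁+ω₂−ω₃+ω₄ = -0.5000  →  ωz = (0.08/1.0000)·-0.5000 = -0.0400

(0.0100, 0.0500, -0.0400)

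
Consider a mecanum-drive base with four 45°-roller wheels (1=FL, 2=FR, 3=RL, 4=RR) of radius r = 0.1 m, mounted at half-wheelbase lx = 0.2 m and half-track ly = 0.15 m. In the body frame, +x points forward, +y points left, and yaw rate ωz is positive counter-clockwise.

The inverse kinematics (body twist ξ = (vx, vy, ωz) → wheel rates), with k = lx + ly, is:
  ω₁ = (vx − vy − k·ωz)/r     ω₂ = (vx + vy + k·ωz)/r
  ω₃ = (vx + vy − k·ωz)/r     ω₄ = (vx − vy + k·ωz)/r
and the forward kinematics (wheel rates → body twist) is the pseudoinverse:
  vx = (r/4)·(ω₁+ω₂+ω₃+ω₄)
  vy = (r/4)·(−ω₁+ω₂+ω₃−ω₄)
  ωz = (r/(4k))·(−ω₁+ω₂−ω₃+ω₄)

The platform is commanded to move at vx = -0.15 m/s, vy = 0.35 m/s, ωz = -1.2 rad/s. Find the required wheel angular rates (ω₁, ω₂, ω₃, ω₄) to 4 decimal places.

k = lx + ly = 0.2 + 0.15 = 0.3500;  k·ωz = 0.3500·-1.2 = -0.4200
ω₁ (FL) = (vx − vy − k·ωz)/r = -0.0800/0.1 = -0.8000
ω₂ (FR) = (vx + vy + k·ωz)/r = -0.2200/0.1 = -2.2000
ω₃ (RL) = (vx + vy − k·ωz)/r = 0.6200/0.1 = 6.2000
ω₄ (RR) = (vx − vy + k·ωz)/r = -0.9200/0.1 = -9.2000

(-0.8000, -2.2000, 6.2000, -9.2000)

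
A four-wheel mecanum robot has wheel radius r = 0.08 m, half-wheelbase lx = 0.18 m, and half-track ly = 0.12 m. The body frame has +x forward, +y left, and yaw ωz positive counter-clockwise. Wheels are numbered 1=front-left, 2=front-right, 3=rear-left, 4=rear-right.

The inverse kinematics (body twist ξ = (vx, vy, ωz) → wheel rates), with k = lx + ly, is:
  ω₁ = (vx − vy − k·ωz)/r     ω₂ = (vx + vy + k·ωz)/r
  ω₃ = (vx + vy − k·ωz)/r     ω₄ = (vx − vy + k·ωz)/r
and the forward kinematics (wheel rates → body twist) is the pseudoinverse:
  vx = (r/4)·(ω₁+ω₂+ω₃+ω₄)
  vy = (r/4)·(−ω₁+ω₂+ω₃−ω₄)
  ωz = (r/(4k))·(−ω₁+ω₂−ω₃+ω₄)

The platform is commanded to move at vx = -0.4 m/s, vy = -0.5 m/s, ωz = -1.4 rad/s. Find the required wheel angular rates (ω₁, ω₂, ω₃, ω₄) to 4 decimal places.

k = lx + ly = 0.18 + 0.12 = 0.3000;  k·ωz = 0.3000·-1.4 = -0.4200
ω₁ (FL) = (vx − vy − k·ωz)/r = 0.5200/0.08 = 6.5000
ω₂ (FR) = (vx + vy + k·ωz)/r = -1.3200/0.08 = -16.5000
ω₃ (RL) = (vx + vy − k·ωz)/r = -0.4800/0.08 = -6.0000
ω₄ (RR) = (vx − vy + k·ωz)/r = -0.3200/0.08 = -4.0000

(6.5000, -16.5000, -6.0000, -4.0000)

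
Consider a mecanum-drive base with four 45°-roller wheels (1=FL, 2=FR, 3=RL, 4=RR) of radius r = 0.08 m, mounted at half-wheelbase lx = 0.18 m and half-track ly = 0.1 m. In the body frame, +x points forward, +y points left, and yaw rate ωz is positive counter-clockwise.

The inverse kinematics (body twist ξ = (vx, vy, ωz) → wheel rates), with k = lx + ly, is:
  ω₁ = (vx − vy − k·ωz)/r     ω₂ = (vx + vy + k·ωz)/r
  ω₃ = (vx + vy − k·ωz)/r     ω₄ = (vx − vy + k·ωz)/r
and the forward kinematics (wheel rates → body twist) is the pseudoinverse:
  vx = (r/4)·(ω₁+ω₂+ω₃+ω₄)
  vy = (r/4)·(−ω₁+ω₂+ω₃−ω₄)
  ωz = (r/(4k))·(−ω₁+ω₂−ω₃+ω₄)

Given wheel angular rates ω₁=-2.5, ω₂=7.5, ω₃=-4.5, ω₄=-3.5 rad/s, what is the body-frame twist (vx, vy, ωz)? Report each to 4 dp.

(-0.0600, 0.1800, 0.7857)

k = lx + ly = 0.18 + 0.1 = 0.2800
ω₁+ω₂+ω₃+ω₄ = -3.0000  →  vx = (0.08/4)·-3.0000 = -0.0600
−ω₁+ω₂+ω₃−ω₄ = 9.0000  →  vy = (0.08/4)·9.0000 = 0.1800
−ω₁+ω₂−ω₃+ω₄ = 11.0000  →  ωz = (0.08/1.1200)·11.0000 = 0.7857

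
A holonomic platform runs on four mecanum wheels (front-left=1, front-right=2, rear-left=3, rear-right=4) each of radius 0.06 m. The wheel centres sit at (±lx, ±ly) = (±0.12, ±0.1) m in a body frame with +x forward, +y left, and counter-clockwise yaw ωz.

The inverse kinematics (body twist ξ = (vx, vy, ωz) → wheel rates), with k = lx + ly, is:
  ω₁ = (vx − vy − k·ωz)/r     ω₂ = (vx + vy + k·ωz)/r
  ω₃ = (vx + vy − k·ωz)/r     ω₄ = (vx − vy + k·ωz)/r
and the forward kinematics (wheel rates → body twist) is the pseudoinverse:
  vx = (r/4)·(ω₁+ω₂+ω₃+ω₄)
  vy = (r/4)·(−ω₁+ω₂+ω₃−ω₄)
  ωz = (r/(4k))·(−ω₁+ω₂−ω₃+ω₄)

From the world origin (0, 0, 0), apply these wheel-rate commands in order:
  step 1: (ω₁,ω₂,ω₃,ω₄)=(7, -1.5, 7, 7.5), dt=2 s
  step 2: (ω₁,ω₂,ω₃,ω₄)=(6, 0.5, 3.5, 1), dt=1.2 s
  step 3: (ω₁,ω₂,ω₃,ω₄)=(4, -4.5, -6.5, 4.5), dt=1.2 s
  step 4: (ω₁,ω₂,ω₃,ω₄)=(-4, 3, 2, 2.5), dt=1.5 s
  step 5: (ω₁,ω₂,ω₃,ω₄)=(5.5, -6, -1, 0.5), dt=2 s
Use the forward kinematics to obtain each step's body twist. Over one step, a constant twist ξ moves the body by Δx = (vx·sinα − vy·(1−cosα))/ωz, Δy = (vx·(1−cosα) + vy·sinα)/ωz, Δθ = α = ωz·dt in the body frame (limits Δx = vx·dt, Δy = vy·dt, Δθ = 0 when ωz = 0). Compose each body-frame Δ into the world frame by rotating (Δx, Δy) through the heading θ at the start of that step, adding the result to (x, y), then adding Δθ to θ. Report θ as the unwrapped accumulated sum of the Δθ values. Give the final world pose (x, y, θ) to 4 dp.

step 1: ξ=(vx,vy,ωz)=(0.3000, -0.1350, -0.5455), dt=2.0 → body Δ=(0.3546, -0.5156, -1.0909) → world pose (0.3546, -0.5156, -1.0909)
step 2: ξ=(vx,vy,ωz)=(0.1650, -0.0450, -0.5455), dt=1.2 → body Δ=(0.1671, -0.1127, -0.6545) → world pose (0.3318, -0.7159, -1.7455)
step 3: ξ=(vx,vy,ωz)=(-0.0375, -0.2925, 0.1705), dt=1.2 → body Δ=(-0.0089, -0.3531, 0.2045) → world pose (-0.0144, -0.6458, -1.5409)
step 4: ξ=(vx,vy,ωz)=(0.0525, 0.0975, 0.5114), dt=1.5 → body Δ=(0.0179, 0.1611, 0.7670) → world pose (0.1471, -0.6588, -0.7739)
step 5: ξ=(vx,vy,ωz)=(-0.0150, -0.1950, -0.6818), dt=2.0 → body Δ=(-0.2487, -0.2624, -1.3636) → world pose (-0.2142, -0.6727, -2.1375)

(-0.2142, -0.6727, -2.1375)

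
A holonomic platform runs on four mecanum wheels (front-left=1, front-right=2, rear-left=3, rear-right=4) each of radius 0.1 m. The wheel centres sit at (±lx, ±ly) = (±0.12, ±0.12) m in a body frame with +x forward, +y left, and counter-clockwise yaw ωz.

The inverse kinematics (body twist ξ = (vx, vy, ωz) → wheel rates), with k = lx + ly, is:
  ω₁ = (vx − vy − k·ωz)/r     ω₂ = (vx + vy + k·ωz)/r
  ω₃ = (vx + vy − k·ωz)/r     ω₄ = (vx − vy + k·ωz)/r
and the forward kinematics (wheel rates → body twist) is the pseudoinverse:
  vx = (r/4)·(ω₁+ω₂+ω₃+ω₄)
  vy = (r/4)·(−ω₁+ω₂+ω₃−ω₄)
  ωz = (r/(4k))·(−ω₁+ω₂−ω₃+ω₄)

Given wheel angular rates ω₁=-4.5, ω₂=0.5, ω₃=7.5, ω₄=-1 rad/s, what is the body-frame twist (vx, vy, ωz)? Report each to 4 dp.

(0.0625, 0.3375, -0.3646)

k = lx + ly = 0.12 + 0.12 = 0.2400
ω₁+ω₂+ω₃+ω₄ = 2.5000  →  vx = (0.1/4)·2.5000 = 0.0625
−ω₁+ω₂+ω₃−ω₄ = 13.5000  →  vy = (0.1/4)·13.5000 = 0.3375
−ω₁+ω₂−ω₃+ω₄ = -3.5000  →  ωz = (0.1/0.9600)·-3.5000 = -0.3646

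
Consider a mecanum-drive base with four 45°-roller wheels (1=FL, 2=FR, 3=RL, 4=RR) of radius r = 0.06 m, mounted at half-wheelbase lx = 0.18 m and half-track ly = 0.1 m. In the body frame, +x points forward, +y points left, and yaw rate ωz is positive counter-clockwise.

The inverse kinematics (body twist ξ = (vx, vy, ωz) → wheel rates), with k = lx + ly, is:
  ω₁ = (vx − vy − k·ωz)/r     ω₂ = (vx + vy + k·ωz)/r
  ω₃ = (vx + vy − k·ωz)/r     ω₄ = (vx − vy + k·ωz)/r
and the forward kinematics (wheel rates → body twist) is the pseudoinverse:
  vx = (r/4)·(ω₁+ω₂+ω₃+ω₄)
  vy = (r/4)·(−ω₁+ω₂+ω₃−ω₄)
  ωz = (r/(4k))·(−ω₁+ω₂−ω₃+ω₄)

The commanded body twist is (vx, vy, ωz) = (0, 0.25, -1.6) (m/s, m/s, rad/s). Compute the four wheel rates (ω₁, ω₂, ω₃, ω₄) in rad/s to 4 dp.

k = lx + ly = 0.18 + 0.1 = 0.2800;  k·ωz = 0.2800·-1.6 = -0.4480
ω₁ (FL) = (vx − vy − k·ωz)/r = 0.1980/0.06 = 3.3000
ω₂ (FR) = (vx + vy + k·ωz)/r = -0.1980/0.06 = -3.3000
ω₃ (RL) = (vx + vy − k·ωz)/r = 0.6980/0.06 = 11.6333
ω₄ (RR) = (vx − vy + k·ωz)/r = -0.6980/0.06 = -11.6333

(3.3000, -3.3000, 11.6333, -11.6333)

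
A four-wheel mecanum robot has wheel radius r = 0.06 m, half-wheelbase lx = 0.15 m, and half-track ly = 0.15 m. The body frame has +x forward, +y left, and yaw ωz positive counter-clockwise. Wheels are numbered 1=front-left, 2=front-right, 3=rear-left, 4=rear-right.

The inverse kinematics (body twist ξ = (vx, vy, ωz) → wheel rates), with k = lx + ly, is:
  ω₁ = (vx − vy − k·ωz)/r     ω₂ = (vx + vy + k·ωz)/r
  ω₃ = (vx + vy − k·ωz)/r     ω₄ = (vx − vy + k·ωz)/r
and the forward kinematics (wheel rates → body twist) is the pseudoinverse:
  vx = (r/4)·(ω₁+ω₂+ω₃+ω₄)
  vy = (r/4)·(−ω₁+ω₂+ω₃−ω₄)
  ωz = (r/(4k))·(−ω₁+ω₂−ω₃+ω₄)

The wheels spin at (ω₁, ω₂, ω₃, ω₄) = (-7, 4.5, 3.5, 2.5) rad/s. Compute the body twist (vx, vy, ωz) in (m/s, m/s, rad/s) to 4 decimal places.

(0.0525, 0.1875, 0.5250)

k = lx + ly = 0.15 + 0.15 = 0.3000
ω₁+ω₂+ω₃+ω₄ = 3.5000  →  vx = (0.06/4)·3.5000 = 0.0525
−ω₁+ω₂+ω₃−ω₄ = 12.5000  →  vy = (0.06/4)·12.5000 = 0.1875
−ω₁+ω₂−ω₃+ω₄ = 10.5000  →  ωz = (0.06/1.2000)·10.5000 = 0.5250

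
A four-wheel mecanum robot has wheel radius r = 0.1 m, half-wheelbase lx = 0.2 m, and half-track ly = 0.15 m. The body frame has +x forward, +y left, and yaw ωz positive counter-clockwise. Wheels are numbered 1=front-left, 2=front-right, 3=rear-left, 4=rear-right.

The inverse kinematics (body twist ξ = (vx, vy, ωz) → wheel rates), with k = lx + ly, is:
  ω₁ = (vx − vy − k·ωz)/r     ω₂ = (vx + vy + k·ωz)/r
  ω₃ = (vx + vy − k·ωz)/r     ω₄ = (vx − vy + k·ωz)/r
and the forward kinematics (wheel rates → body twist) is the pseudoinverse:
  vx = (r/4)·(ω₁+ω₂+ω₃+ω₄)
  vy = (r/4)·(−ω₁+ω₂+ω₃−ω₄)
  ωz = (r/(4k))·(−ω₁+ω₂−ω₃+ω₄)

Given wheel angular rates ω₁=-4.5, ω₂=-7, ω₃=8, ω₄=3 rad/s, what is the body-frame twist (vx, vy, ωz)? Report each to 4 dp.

(-0.0125, 0.0625, -0.5357)

k = lx + ly = 0.2 + 0.15 = 0.3500
ω₁+ω₂+ω₃+ω₄ = -0.5000  →  vx = (0.1/4)·-0.5000 = -0.0125
−ω₁+ω₂+ω₃−ω₄ = 2.5000  →  vy = (0.1/4)·2.5000 = 0.0625
−ω₁+ω₂−ω₃+ω₄ = -7.5000  →  ωz = (0.1/1.4000)·-7.5000 = -0.5357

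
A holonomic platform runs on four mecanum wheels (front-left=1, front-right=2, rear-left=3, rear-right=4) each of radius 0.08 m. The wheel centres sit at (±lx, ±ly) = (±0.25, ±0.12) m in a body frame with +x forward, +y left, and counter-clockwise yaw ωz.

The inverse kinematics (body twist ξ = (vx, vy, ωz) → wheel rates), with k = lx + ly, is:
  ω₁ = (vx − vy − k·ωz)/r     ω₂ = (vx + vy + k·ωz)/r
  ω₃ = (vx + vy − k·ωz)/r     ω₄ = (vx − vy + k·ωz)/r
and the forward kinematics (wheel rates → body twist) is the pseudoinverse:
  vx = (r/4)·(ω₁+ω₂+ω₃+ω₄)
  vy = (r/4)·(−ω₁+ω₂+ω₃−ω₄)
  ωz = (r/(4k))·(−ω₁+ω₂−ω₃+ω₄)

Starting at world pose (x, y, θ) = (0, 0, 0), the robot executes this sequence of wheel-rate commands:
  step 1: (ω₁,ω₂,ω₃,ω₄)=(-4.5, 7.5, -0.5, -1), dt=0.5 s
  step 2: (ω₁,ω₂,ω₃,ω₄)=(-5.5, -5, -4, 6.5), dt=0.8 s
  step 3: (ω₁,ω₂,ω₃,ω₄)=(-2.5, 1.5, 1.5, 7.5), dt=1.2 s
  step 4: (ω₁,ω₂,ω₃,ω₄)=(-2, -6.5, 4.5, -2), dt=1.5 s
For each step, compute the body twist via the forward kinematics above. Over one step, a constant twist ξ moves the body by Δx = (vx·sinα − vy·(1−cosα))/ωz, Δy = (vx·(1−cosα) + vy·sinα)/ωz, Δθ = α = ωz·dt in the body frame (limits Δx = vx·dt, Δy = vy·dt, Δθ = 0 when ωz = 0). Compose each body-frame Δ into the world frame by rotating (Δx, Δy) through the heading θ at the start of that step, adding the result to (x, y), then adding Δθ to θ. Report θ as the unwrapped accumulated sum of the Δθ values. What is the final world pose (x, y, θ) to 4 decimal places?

step 1: ξ=(vx,vy,ωz)=(0.0300, 0.2500, 0.6216), dt=0.5 → body Δ=(-0.0045, 0.1253, 0.3108) → world pose (-0.0045, 0.1253, 0.3108)
step 2: ξ=(vx,vy,ωz)=(-0.1600, -0.2000, 0.5946), dt=0.8 → body Δ=(-0.0859, -0.1839, 0.4757) → world pose (-0.0300, -0.0761, 0.7865)
step 3: ξ=(vx,vy,ωz)=(0.1600, -0.0400, 0.5405), dt=1.2 → body Δ=(0.1938, 0.0154, 0.6486) → world pose (0.0960, 0.0721, 1.4351)
step 4: ξ=(vx,vy,ωz)=(-0.1200, 0.0400, -0.5946), dt=1.5 → body Δ=(-0.1320, 0.1274, -0.8919) → world pose (-0.0482, -0.0415, 0.5432)

(-0.0482, -0.0415, 0.5432)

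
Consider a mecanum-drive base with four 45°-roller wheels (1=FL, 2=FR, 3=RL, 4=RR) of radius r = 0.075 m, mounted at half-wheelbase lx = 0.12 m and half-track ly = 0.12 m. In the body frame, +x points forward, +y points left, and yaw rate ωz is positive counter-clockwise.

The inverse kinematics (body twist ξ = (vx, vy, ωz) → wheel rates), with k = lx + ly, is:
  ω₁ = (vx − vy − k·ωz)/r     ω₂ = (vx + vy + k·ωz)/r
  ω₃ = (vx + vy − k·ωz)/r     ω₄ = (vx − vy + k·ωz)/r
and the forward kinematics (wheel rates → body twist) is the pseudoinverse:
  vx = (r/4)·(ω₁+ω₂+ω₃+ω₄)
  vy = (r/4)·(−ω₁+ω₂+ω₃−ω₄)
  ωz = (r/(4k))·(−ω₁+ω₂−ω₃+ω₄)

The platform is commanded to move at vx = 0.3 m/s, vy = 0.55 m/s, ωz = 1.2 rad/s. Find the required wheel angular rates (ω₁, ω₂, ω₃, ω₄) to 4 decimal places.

(-7.1733, 15.1733, 7.4933, 0.5067)

k = lx + ly = 0.12 + 0.12 = 0.2400;  k·ωz = 0.2400·1.2 = 0.2880
ω₁ (FL) = (vx − vy − k·ωz)/r = -0.5380/0.075 = -7.1733
ω₂ (FR) = (vx + vy + k·ωz)/r = 1.1380/0.075 = 15.1733
ω₃ (RL) = (vx + vy − k·ωz)/r = 0.5620/0.075 = 7.4933
ω₄ (RR) = (vx − vy + k·ωz)/r = 0.0380/0.075 = 0.5067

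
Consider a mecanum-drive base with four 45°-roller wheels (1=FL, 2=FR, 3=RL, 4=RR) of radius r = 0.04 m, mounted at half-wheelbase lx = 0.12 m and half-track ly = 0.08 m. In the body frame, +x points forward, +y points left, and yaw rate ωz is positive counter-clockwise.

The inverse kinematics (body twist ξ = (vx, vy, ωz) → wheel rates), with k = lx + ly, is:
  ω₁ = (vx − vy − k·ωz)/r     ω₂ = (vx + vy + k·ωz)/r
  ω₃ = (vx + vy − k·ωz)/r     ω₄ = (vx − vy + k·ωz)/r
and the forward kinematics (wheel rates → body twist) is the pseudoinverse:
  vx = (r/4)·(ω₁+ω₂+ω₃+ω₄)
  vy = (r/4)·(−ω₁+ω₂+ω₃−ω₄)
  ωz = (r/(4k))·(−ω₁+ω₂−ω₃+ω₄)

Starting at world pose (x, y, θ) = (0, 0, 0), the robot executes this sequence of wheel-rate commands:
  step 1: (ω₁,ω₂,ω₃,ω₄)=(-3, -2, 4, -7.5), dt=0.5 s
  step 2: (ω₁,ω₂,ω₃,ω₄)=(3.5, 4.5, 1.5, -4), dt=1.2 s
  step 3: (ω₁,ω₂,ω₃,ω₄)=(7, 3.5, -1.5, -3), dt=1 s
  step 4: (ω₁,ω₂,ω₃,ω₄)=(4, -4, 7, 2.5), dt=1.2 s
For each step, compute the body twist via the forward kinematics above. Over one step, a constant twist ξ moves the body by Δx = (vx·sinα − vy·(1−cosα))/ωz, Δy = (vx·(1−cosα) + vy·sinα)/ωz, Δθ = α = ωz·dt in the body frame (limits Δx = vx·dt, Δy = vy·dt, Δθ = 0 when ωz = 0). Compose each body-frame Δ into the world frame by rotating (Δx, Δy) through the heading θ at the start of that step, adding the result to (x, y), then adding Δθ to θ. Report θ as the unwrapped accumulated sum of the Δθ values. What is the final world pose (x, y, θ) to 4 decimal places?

(0.0992, -0.0573, -1.5325)

step 1: ξ=(vx,vy,ωz)=(-0.0850, 0.1250, -0.5250), dt=0.5 → body Δ=(-0.0339, 0.0673, -0.2625) → world pose (-0.0339, 0.0673, -0.2625)
step 2: ξ=(vx,vy,ωz)=(0.0550, 0.0650, -0.2250), dt=1.2 → body Δ=(0.0757, 0.0682, -0.2700) → world pose (0.0569, 0.1136, -0.5325)
step 3: ξ=(vx,vy,ωz)=(0.0600, -0.0200, -0.2500), dt=1.0 → body Δ=(0.0569, -0.0273, -0.2500) → world pose (0.0921, 0.0612, -0.7825)
step 4: ξ=(vx,vy,ωz)=(0.0950, -0.0350, -0.6250), dt=1.2 → body Δ=(0.0886, -0.0790, -0.7500) → world pose (0.0992, -0.0573, -1.5325)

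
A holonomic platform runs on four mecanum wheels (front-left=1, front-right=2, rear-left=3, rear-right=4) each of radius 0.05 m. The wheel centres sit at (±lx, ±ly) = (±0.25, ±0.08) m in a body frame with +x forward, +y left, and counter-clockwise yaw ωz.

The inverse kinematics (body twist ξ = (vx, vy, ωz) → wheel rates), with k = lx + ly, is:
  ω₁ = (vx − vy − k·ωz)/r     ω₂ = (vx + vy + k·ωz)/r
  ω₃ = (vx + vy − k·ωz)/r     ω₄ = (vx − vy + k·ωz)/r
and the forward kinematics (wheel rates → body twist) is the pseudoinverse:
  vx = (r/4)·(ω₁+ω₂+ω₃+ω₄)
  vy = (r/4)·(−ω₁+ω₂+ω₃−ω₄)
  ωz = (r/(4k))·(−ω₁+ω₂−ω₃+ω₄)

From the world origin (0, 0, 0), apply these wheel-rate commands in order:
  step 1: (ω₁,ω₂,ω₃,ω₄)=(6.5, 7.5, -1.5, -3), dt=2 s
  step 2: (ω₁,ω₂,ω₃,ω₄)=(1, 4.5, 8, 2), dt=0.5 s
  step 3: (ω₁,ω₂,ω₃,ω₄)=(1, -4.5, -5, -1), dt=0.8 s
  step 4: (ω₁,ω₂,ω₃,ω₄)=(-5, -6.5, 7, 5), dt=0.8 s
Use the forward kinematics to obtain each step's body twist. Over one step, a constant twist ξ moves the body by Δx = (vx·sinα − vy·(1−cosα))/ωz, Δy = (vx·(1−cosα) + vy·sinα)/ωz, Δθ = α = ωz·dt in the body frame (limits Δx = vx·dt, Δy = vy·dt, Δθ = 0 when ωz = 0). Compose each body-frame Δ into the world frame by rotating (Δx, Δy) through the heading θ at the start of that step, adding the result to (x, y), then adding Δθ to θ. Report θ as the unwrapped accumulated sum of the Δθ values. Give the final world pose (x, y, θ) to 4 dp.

step 1: ξ=(vx,vy,ωz)=(0.1187, 0.0312, -0.0189), dt=2.0 → body Δ=(0.2386, 0.0580, -0.0379) → world pose (0.2386, 0.0580, -0.0379)
step 2: ξ=(vx,vy,ωz)=(0.1938, 0.1188, -0.0947), dt=0.5 → body Δ=(0.0982, 0.0571, -0.0473) → world pose (0.3390, 0.1113, -0.0852)
step 3: ξ=(vx,vy,ωz)=(-0.1187, -0.1187, -0.0568), dt=0.8 → body Δ=(-0.0971, -0.0928, -0.0455) → world pose (0.2343, 0.0271, -0.1307)
step 4: ξ=(vx,vy,ωz)=(0.0063, 0.0063, -0.1326), dt=0.8 → body Δ=(0.0053, 0.0047, -0.1061) → world pose (0.2401, 0.0311, -0.2367)

(0.2401, 0.0311, -0.2367)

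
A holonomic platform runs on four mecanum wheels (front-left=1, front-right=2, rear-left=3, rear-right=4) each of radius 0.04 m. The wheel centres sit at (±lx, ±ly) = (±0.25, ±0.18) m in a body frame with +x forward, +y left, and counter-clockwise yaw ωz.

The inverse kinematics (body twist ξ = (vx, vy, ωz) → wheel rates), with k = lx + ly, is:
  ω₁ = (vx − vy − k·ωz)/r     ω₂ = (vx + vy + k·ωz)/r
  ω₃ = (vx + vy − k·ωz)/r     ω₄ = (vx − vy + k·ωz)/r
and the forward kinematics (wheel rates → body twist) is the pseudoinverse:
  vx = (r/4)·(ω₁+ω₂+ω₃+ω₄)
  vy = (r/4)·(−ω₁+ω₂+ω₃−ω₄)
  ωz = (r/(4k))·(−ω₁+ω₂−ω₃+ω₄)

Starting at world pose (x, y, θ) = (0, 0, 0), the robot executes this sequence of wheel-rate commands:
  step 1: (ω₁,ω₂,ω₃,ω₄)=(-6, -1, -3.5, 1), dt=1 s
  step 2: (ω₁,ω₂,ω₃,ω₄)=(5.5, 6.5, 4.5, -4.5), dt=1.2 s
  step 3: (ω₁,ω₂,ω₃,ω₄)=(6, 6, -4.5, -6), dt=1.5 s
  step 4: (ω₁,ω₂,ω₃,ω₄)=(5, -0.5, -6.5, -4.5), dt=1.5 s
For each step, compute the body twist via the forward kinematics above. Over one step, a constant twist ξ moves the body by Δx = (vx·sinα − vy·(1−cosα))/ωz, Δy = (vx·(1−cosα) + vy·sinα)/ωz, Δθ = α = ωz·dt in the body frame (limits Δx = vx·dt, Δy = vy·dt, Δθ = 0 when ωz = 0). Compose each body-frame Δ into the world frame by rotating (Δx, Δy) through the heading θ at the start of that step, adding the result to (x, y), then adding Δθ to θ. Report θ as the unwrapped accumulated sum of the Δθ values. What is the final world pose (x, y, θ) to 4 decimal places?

(-0.0516, 0.0506, -0.1767)

step 1: ξ=(vx,vy,ωz)=(-0.0950, 0.0050, 0.2209), dt=1.0 → body Δ=(-0.0948, -0.0055, 0.2209) → world pose (-0.0948, -0.0055, 0.2209)
step 2: ξ=(vx,vy,ωz)=(0.1200, 0.1000, -0.1860), dt=1.2 → body Δ=(0.1561, 0.1030, -0.2233) → world pose (0.0350, 0.1292, -0.0023)
step 3: ξ=(vx,vy,ωz)=(0.0150, 0.0150, -0.0349), dt=1.5 → body Δ=(0.0231, 0.0219, -0.0523) → world pose (0.0581, 0.1511, -0.0547)
step 4: ξ=(vx,vy,ωz)=(-0.0650, -0.0750, -0.0814), dt=1.5 → body Δ=(-0.1041, -0.1063, -0.1221) → world pose (-0.0516, 0.0506, -0.1767)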